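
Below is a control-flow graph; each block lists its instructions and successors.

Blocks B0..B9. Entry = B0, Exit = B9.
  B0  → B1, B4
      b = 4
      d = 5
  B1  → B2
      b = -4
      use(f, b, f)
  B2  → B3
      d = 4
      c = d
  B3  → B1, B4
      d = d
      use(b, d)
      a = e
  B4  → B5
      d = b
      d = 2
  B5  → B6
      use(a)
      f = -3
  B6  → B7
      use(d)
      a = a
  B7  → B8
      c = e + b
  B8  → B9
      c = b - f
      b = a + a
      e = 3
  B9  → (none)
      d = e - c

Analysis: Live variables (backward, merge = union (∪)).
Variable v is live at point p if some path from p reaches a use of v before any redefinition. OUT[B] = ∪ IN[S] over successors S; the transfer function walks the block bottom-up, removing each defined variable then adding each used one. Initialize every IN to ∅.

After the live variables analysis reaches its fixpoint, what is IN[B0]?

Answer: {a, e, f}

Working:
Converged values:
  B0:   IN={a, e, f}   OUT={a, b, e, f}
  B1:   IN={e, f}   OUT={b, e, f}
  B2:   IN={b, e, f}   OUT={b, d, e, f}
  B3:   IN={b, d, e, f}   OUT={a, b, e, f}
  B4:   IN={a, b, e}   OUT={a, b, d, e}
  B5:   IN={a, b, d, e}   OUT={a, b, d, e, f}
  B6:   IN={a, b, d, e, f}   OUT={a, b, e, f}
  B7:   IN={a, b, e, f}   OUT={a, b, f}
  B8:   IN={a, b, f}   OUT={c, e}
  B9:   IN={c, e}   OUT={}

Merge at B0: OUT[B0] = IN[B1] ⊔ IN[B4] = {a, b, e, f}
Applying B0's transfer function to that OUT value gives IN[B0] (row B0 above).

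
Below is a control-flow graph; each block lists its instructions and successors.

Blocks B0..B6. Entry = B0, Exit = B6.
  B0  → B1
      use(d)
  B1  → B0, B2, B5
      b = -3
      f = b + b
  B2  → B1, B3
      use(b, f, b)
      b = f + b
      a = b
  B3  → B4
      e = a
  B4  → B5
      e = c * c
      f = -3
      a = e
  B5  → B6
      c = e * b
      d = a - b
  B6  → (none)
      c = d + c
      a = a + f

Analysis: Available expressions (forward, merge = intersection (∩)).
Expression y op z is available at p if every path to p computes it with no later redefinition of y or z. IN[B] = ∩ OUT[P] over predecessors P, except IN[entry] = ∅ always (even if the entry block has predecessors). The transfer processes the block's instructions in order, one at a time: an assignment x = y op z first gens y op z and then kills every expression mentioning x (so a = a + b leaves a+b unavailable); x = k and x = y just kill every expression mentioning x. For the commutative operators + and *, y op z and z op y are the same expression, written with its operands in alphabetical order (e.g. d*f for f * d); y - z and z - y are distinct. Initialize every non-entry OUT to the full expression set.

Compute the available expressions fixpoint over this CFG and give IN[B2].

Answer: {b+b}

Trace:
Per-block solution:
  B0: | IN={} | OUT={}
  B1: | IN={} | OUT={b+b}
  B2: | IN={b+b} | OUT={}
  B3: | IN={} | OUT={}
  B4: | IN={} | OUT={c*c}
  B5: | IN={} | OUT={a-b, b*e}
  B6: | IN={a-b, b*e} | OUT={b*e}

Merge at B2: IN[B2] = OUT[B1] = {b+b}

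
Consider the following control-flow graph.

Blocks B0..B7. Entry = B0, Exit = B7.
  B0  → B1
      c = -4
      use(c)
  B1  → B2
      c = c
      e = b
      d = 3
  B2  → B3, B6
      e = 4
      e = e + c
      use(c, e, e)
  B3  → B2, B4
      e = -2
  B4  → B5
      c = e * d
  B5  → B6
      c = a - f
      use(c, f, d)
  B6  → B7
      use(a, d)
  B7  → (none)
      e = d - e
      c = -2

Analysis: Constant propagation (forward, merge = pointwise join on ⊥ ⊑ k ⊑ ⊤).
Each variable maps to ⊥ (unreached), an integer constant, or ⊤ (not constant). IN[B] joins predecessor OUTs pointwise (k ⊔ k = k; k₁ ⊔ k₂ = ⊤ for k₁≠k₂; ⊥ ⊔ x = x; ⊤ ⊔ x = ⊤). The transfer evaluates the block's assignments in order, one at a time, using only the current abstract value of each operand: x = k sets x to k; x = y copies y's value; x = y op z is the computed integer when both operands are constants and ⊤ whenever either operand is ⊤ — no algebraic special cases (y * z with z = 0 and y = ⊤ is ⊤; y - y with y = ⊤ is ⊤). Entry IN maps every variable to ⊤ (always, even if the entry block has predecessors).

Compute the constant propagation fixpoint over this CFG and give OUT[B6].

Answer: {a: ⊤, b: ⊤, c: ⊤, d: 3, e: ⊤, f: ⊤}

Trace:
Per-block solution:
  B0:   IN=(all ⊤)   OUT={c:-4; rest ⊤}
  B1:   IN={c:-4; rest ⊤}   OUT={c:-4, d:3; rest ⊤}
  B2:   IN={c:-4, d:3; rest ⊤}   OUT={c:-4, d:3, e:0; rest ⊤}
  B3:   IN={c:-4, d:3, e:0; rest ⊤}   OUT={c:-4, d:3, e:-2; rest ⊤}
  B4:   IN={c:-4, d:3, e:-2; rest ⊤}   OUT={c:-6, d:3, e:-2; rest ⊤}
  B5:   IN={c:-6, d:3, e:-2; rest ⊤}   OUT={d:3, e:-2; rest ⊤}
  B6:   IN={d:3; rest ⊤}   OUT={d:3; rest ⊤}
  B7:   IN={d:3; rest ⊤}   OUT={c:-2, d:3; rest ⊤}

Merge at B6: IN[B6] = OUT[B2] ⊔ OUT[B5] = {a: ⊤, b: ⊤, c: ⊤, d: 3, e: ⊤, f: ⊤}
Applying B6's transfer function to that IN value gives OUT[B6] (row B6 above).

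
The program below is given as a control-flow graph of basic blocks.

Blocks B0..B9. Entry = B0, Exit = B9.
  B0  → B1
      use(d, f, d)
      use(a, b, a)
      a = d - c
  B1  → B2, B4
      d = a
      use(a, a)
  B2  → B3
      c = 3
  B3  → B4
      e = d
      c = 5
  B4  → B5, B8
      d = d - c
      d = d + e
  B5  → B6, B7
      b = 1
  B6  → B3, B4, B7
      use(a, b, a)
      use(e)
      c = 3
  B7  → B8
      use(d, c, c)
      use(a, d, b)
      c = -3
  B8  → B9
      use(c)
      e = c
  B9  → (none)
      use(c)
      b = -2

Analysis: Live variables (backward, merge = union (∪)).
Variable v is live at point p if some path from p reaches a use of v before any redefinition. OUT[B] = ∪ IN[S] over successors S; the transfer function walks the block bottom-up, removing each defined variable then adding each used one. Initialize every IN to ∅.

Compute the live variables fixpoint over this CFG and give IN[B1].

Answer: {a, c, e}

Working:
Fixpoint table:
  B0: | IN={a, b, c, d, e, f} | OUT={a, c, e}
  B1: | IN={a, c, e} | OUT={a, c, d, e}
  B2: | IN={a, d} | OUT={a, d}
  B3: | IN={a, d} | OUT={a, c, d, e}
  B4: | IN={a, c, d, e} | OUT={a, c, d, e}
  B5: | IN={a, c, d, e} | OUT={a, b, c, d, e}
  B6: | IN={a, b, d, e} | OUT={a, b, c, d, e}
  B7: | IN={a, b, c, d} | OUT={c}
  B8: | IN={c} | OUT={c}
  B9: | IN={c} | OUT={}

Merge at B1: OUT[B1] = IN[B2] ⊔ IN[B4] = {a, c, d, e}
Applying B1's transfer function to that OUT value gives IN[B1] (row B1 above).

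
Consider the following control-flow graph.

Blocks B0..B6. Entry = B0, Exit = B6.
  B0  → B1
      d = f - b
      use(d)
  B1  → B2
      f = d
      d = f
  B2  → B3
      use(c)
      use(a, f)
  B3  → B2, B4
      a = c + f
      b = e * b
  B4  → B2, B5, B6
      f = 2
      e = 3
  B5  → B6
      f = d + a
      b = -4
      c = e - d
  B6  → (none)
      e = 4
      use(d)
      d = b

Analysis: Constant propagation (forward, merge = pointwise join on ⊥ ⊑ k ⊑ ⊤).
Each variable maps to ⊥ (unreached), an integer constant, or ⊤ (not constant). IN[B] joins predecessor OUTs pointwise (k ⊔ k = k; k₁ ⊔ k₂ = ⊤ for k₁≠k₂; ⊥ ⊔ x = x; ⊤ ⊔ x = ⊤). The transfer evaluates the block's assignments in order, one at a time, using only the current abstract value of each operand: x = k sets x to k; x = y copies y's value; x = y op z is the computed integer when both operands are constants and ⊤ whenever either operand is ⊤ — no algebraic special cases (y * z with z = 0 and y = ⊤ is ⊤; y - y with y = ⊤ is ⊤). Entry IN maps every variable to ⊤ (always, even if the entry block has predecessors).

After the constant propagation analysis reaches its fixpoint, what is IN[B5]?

Answer: {a: ⊤, b: ⊤, c: ⊤, d: ⊤, e: 3, f: 2}

Trace:
Fixpoint table:
  B0:   IN=(all ⊤)   OUT=(all ⊤)
  B1:   IN=(all ⊤)   OUT=(all ⊤)
  B2:   IN=(all ⊤)   OUT=(all ⊤)
  B3:   IN=(all ⊤)   OUT=(all ⊤)
  B4:   IN=(all ⊤)   OUT={e:3, f:2; rest ⊤}
  B5:   IN={e:3, f:2; rest ⊤}   OUT={b:-4, e:3; rest ⊤}
  B6:   IN={e:3; rest ⊤}   OUT={e:4; rest ⊤}

Merge at B5: IN[B5] = OUT[B4] = {a: ⊤, b: ⊤, c: ⊤, d: ⊤, e: 3, f: 2}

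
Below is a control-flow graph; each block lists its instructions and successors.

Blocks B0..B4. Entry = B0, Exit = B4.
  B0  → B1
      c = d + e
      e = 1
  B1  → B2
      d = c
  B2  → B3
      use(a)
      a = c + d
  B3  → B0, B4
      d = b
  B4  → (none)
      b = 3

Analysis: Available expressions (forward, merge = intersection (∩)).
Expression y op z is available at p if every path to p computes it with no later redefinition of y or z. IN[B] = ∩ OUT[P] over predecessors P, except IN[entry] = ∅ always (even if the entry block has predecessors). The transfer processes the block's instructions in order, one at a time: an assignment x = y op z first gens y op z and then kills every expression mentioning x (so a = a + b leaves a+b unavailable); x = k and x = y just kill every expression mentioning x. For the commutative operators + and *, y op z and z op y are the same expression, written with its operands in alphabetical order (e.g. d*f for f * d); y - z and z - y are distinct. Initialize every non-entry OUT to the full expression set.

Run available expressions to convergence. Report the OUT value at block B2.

Converged values:
  B0:  IN={}  OUT={}
  B1:  IN={}  OUT={}
  B2:  IN={}  OUT={c+d}
  B3:  IN={c+d}  OUT={}
  B4:  IN={}  OUT={}

Merge at B2: IN[B2] = OUT[B1] = {}
Applying B2's transfer function to that IN value gives OUT[B2] (row B2 above).

Answer: {c+d}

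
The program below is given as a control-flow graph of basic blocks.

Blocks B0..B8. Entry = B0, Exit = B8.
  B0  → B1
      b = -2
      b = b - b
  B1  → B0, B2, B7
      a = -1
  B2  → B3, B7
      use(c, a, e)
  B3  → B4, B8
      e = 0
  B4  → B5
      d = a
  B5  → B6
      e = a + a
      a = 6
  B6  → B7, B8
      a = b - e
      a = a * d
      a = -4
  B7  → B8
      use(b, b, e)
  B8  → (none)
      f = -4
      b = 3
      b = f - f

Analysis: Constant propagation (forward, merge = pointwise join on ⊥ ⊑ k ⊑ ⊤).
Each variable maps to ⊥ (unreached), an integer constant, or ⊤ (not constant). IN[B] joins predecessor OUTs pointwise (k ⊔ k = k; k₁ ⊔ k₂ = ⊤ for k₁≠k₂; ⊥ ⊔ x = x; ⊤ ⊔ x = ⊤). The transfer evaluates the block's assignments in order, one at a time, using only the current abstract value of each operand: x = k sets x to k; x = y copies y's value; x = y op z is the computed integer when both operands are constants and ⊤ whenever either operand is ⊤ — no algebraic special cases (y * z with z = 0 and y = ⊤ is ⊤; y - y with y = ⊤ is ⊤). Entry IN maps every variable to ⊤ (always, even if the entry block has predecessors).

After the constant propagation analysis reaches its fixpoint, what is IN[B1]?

Answer: {a: ⊤, b: 0, c: ⊤, d: ⊤, e: ⊤, f: ⊤}

Working:
Fixpoint table:
  B0:  IN=(all ⊤)  OUT={b:0; rest ⊤}
  B1:  IN={b:0; rest ⊤}  OUT={a:-1, b:0; rest ⊤}
  B2:  IN={a:-1, b:0; rest ⊤}  OUT={a:-1, b:0; rest ⊤}
  B3:  IN={a:-1, b:0; rest ⊤}  OUT={a:-1, b:0, e:0; rest ⊤}
  B4:  IN={a:-1, b:0, e:0; rest ⊤}  OUT={a:-1, b:0, d:-1, e:0; rest ⊤}
  B5:  IN={a:-1, b:0, d:-1, e:0; rest ⊤}  OUT={a:6, b:0, d:-1, e:-2; rest ⊤}
  B6:  IN={a:6, b:0, d:-1, e:-2; rest ⊤}  OUT={a:-4, b:0, d:-1, e:-2; rest ⊤}
  B7:  IN={b:0; rest ⊤}  OUT={b:0; rest ⊤}
  B8:  IN={b:0; rest ⊤}  OUT={b:0, f:-4; rest ⊤}

Merge at B1: IN[B1] = OUT[B0] = {a: ⊤, b: 0, c: ⊤, d: ⊤, e: ⊤, f: ⊤}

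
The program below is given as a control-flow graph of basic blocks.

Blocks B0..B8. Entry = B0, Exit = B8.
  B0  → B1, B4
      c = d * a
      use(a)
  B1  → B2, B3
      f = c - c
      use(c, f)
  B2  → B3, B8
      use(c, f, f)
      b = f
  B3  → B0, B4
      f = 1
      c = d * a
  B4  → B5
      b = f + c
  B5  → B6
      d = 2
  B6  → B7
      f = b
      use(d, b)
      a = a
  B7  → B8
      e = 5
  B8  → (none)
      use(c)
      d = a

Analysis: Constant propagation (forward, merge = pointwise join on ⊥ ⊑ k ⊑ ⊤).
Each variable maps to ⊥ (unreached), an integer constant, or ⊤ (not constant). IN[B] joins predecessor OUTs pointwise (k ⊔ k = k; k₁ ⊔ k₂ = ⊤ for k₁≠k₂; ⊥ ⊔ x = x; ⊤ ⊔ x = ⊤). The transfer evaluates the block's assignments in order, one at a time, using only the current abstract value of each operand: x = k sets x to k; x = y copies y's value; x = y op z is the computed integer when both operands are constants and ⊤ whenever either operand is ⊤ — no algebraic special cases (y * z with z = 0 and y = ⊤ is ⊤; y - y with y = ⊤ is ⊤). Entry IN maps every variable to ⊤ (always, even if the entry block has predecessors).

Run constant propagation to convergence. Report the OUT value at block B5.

Per-block solution:
  B0:  IN=(all ⊤)  OUT=(all ⊤)
  B1:  IN=(all ⊤)  OUT=(all ⊤)
  B2:  IN=(all ⊤)  OUT=(all ⊤)
  B3:  IN=(all ⊤)  OUT={f:1; rest ⊤}
  B4:  IN=(all ⊤)  OUT=(all ⊤)
  B5:  IN=(all ⊤)  OUT={d:2; rest ⊤}
  B6:  IN={d:2; rest ⊤}  OUT={d:2; rest ⊤}
  B7:  IN={d:2; rest ⊤}  OUT={d:2, e:5; rest ⊤}
  B8:  IN=(all ⊤)  OUT=(all ⊤)

Merge at B5: IN[B5] = OUT[B4] = {a: ⊤, b: ⊤, c: ⊤, d: ⊤, e: ⊤, f: ⊤}
Applying B5's transfer function to that IN value gives OUT[B5] (row B5 above).

Answer: {a: ⊤, b: ⊤, c: ⊤, d: 2, e: ⊤, f: ⊤}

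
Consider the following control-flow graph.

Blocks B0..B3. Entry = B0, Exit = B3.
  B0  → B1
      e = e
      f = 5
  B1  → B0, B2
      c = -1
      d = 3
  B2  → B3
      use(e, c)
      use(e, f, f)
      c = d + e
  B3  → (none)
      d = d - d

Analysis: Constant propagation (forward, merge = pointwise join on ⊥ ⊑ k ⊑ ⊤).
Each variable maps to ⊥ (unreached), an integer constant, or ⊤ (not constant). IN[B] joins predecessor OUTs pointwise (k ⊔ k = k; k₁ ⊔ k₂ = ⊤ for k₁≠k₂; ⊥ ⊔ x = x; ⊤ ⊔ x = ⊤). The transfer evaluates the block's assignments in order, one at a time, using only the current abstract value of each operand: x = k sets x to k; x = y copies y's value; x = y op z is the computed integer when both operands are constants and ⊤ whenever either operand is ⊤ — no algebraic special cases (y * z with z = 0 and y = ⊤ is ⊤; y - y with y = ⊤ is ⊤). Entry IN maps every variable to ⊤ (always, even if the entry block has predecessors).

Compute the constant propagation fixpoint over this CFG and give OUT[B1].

Fixpoint table:
  B0:   IN=(all ⊤)   OUT={f:5; rest ⊤}
  B1:   IN={f:5; rest ⊤}   OUT={c:-1, d:3, f:5; rest ⊤}
  B2:   IN={c:-1, d:3, f:5; rest ⊤}   OUT={d:3, f:5; rest ⊤}
  B3:   IN={d:3, f:5; rest ⊤}   OUT={d:0, f:5; rest ⊤}

Merge at B1: IN[B1] = OUT[B0] = {a: ⊤, b: ⊤, c: ⊤, d: ⊤, e: ⊤, f: 5}
Applying B1's transfer function to that IN value gives OUT[B1] (row B1 above).

Answer: {a: ⊤, b: ⊤, c: -1, d: 3, e: ⊤, f: 5}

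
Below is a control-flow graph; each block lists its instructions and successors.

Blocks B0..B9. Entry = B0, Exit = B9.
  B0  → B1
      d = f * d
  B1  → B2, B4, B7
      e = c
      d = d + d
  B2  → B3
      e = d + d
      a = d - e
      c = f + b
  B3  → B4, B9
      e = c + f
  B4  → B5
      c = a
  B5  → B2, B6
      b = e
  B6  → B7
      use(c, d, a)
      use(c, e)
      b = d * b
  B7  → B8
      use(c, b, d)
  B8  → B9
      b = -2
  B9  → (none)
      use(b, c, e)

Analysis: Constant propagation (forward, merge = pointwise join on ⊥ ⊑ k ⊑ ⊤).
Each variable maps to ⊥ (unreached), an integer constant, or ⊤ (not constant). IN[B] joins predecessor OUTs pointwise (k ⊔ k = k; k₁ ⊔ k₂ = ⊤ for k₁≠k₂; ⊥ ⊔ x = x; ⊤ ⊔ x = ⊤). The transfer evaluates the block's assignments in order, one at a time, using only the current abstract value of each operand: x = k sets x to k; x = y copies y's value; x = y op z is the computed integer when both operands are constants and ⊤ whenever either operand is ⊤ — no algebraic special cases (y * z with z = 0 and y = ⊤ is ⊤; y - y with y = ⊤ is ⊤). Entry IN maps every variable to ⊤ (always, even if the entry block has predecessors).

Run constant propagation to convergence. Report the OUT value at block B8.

Answer: {a: ⊤, b: -2, c: ⊤, d: ⊤, e: ⊤, f: ⊤}

Working:
Per-block solution:
  B0: | IN=(all ⊤) | OUT=(all ⊤)
  B1: | IN=(all ⊤) | OUT=(all ⊤)
  B2: | IN=(all ⊤) | OUT=(all ⊤)
  B3: | IN=(all ⊤) | OUT=(all ⊤)
  B4: | IN=(all ⊤) | OUT=(all ⊤)
  B5: | IN=(all ⊤) | OUT=(all ⊤)
  B6: | IN=(all ⊤) | OUT=(all ⊤)
  B7: | IN=(all ⊤) | OUT=(all ⊤)
  B8: | IN=(all ⊤) | OUT={b:-2; rest ⊤}
  B9: | IN=(all ⊤) | OUT=(all ⊤)

Merge at B8: IN[B8] = OUT[B7] = {a: ⊤, b: ⊤, c: ⊤, d: ⊤, e: ⊤, f: ⊤}
Applying B8's transfer function to that IN value gives OUT[B8] (row B8 above).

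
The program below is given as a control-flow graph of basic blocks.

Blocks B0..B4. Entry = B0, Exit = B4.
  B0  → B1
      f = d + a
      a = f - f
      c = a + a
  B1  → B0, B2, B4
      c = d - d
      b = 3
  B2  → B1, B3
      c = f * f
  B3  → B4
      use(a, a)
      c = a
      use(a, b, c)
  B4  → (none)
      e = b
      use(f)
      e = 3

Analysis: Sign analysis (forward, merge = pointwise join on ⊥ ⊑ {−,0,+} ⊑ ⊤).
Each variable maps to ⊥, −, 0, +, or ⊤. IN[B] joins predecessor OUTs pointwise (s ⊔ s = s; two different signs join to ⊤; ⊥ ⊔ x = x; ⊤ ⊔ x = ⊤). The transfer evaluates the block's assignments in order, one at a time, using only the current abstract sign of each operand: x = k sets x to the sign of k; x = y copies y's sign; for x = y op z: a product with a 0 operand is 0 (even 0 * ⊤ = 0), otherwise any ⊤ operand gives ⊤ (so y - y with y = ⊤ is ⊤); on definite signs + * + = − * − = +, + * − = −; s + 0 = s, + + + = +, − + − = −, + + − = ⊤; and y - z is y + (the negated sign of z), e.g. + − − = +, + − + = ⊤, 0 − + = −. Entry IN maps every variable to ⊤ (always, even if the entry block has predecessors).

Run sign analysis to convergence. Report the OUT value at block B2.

Per-block solution:
  B0: | IN=(all ⊤) | OUT=(all ⊤)
  B1: | IN=(all ⊤) | OUT={b:+; rest ⊤}
  B2: | IN={b:+; rest ⊤} | OUT={b:+; rest ⊤}
  B3: | IN={b:+; rest ⊤} | OUT={b:+; rest ⊤}
  B4: | IN={b:+; rest ⊤} | OUT={b:+, e:+; rest ⊤}

Merge at B2: IN[B2] = OUT[B1] = {a: ⊤, b: +, c: ⊤, d: ⊤, e: ⊤, f: ⊤}
Applying B2's transfer function to that IN value gives OUT[B2] (row B2 above).

Answer: {a: ⊤, b: +, c: ⊤, d: ⊤, e: ⊤, f: ⊤}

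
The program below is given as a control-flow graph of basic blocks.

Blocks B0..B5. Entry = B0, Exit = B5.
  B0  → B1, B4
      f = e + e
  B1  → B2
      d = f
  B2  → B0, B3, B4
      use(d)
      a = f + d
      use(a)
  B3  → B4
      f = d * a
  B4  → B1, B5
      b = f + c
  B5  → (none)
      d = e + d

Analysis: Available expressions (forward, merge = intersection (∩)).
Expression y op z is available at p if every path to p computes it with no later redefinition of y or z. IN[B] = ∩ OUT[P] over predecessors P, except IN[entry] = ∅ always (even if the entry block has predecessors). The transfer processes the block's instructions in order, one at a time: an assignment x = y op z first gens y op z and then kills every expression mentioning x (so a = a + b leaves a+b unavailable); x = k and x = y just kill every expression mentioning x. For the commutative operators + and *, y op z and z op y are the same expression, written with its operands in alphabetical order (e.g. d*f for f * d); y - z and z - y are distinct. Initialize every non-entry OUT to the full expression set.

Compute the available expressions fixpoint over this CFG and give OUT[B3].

Per-block solution:
  B0: | IN={} | OUT={e+e}
  B1: | IN={e+e} | OUT={e+e}
  B2: | IN={e+e} | OUT={d+f, e+e}
  B3: | IN={d+f, e+e} | OUT={a*d, e+e}
  B4: | IN={e+e} | OUT={c+f, e+e}
  B5: | IN={c+f, e+e} | OUT={c+f, e+e}

Merge at B3: IN[B3] = OUT[B2] = {d+f, e+e}
Applying B3's transfer function to that IN value gives OUT[B3] (row B3 above).

Answer: {a*d, e+e}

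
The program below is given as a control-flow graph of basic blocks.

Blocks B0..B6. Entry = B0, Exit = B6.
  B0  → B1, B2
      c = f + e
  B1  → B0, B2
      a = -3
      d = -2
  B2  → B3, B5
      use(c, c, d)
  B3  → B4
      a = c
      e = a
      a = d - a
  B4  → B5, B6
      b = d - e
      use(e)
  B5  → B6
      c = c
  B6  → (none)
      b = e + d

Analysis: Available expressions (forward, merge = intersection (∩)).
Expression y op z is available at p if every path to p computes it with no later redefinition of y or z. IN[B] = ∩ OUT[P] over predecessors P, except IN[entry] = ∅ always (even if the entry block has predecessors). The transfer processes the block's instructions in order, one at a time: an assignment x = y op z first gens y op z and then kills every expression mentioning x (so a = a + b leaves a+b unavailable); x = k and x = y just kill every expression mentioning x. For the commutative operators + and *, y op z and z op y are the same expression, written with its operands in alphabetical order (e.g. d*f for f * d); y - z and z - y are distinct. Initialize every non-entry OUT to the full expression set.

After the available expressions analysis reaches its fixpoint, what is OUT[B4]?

Answer: {d-e}

Derivation:
Fixpoint table:
  B0:   IN={}   OUT={e+f}
  B1:   IN={e+f}   OUT={e+f}
  B2:   IN={e+f}   OUT={e+f}
  B3:   IN={e+f}   OUT={}
  B4:   IN={}   OUT={d-e}
  B5:   IN={}   OUT={}
  B6:   IN={}   OUT={d+e}

Merge at B4: IN[B4] = OUT[B3] = {}
Applying B4's transfer function to that IN value gives OUT[B4] (row B4 above).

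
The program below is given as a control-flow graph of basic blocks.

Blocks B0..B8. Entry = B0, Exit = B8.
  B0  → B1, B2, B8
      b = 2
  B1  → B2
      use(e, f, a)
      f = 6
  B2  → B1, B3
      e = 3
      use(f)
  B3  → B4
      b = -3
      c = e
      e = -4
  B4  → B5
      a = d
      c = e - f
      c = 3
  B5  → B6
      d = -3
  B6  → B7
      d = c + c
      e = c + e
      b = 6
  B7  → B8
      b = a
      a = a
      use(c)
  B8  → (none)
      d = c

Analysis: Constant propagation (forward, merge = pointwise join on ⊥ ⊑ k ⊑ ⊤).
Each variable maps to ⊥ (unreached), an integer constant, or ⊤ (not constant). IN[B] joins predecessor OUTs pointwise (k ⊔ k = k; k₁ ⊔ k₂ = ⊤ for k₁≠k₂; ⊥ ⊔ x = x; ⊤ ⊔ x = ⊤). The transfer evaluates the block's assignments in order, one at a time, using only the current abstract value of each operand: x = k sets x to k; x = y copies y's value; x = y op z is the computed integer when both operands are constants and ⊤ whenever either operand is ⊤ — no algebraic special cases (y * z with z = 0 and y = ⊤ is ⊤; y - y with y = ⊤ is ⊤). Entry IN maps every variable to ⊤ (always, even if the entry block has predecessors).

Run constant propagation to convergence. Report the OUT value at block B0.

Per-block solution:
  B0:  IN=(all ⊤)  OUT={b:2; rest ⊤}
  B1:  IN={b:2; rest ⊤}  OUT={b:2, f:6; rest ⊤}
  B2:  IN={b:2; rest ⊤}  OUT={b:2, e:3; rest ⊤}
  B3:  IN={b:2, e:3; rest ⊤}  OUT={b:-3, c:3, e:-4; rest ⊤}
  B4:  IN={b:-3, c:3, e:-4; rest ⊤}  OUT={b:-3, c:3, e:-4; rest ⊤}
  B5:  IN={b:-3, c:3, e:-4; rest ⊤}  OUT={b:-3, c:3, d:-3, e:-4; rest ⊤}
  B6:  IN={b:-3, c:3, d:-3, e:-4; rest ⊤}  OUT={b:6, c:3, d:6, e:-1; rest ⊤}
  B7:  IN={b:6, c:3, d:6, e:-1; rest ⊤}  OUT={c:3, d:6, e:-1; rest ⊤}
  B8:  IN=(all ⊤)  OUT=(all ⊤)

B0 is the boundary node: IN[B0] = {a: ⊤, b: ⊤, c: ⊤, d: ⊤, e: ⊤, f: ⊤}
Applying B0's transfer function to that IN value gives OUT[B0] (row B0 above).

Answer: {a: ⊤, b: 2, c: ⊤, d: ⊤, e: ⊤, f: ⊤}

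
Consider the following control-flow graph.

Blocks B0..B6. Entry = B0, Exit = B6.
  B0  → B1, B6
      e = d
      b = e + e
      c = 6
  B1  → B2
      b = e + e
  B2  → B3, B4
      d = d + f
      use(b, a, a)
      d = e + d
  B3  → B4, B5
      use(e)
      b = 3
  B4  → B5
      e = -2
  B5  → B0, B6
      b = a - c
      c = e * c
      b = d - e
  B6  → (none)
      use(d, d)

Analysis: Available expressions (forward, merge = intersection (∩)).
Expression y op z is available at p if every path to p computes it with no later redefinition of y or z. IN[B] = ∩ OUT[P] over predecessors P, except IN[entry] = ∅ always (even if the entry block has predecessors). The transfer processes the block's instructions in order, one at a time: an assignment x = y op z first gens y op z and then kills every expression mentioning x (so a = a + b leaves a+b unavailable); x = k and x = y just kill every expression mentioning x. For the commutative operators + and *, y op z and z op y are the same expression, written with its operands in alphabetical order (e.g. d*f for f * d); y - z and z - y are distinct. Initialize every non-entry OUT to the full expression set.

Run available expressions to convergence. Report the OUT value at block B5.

Per-block solution:
  B0:   IN={}   OUT={e+e}
  B1:   IN={e+e}   OUT={e+e}
  B2:   IN={e+e}   OUT={e+e}
  B3:   IN={e+e}   OUT={e+e}
  B4:   IN={e+e}   OUT={}
  B5:   IN={}   OUT={d-e}
  B6:   IN={}   OUT={}

Merge at B5: IN[B5] = OUT[B3] ∩ OUT[B4] = {}
Applying B5's transfer function to that IN value gives OUT[B5] (row B5 above).

Answer: {d-e}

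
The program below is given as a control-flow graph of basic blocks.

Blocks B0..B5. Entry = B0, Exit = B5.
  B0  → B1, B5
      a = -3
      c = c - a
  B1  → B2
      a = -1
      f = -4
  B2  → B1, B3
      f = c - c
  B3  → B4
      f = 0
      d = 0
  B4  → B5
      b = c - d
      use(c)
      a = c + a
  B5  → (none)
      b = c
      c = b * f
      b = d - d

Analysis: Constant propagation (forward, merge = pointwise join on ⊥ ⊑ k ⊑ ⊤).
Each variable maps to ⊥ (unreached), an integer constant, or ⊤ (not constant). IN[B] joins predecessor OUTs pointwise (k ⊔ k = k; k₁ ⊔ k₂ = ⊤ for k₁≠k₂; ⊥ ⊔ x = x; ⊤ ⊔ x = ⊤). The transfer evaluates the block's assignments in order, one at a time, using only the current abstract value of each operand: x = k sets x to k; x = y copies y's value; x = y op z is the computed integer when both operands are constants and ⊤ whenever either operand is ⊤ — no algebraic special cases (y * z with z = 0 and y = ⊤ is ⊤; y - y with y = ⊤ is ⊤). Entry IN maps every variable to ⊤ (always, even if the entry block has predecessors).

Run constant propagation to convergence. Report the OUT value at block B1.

Answer: {a: -1, b: ⊤, c: ⊤, d: ⊤, e: ⊤, f: -4}

Derivation:
Converged values:
  B0:  IN=(all ⊤)  OUT={a:-3; rest ⊤}
  B1:  IN=(all ⊤)  OUT={a:-1, f:-4; rest ⊤}
  B2:  IN={a:-1, f:-4; rest ⊤}  OUT={a:-1; rest ⊤}
  B3:  IN={a:-1; rest ⊤}  OUT={a:-1, d:0, f:0; rest ⊤}
  B4:  IN={a:-1, d:0, f:0; rest ⊤}  OUT={d:0, f:0; rest ⊤}
  B5:  IN=(all ⊤)  OUT=(all ⊤)

Merge at B1: IN[B1] = OUT[B0] ⊔ OUT[B2] = {a: ⊤, b: ⊤, c: ⊤, d: ⊤, e: ⊤, f: ⊤}
Applying B1's transfer function to that IN value gives OUT[B1] (row B1 above).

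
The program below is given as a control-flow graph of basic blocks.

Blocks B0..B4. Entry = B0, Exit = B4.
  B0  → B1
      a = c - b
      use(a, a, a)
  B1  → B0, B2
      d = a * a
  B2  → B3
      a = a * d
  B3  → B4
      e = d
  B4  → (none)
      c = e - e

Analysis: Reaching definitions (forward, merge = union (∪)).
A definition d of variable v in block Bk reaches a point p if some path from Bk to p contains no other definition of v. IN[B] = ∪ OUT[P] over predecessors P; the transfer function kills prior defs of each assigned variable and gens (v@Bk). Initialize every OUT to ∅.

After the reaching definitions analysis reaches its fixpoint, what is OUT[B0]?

Answer: {a@B0, d@B1}

Derivation:
Converged values:
  B0:   IN={a@B0, d@B1}   OUT={a@B0, d@B1}
  B1:   IN={a@B0, d@B1}   OUT={a@B0, d@B1}
  B2:   IN={a@B0, d@B1}   OUT={a@B2, d@B1}
  B3:   IN={a@B2, d@B1}   OUT={a@B2, d@B1, e@B3}
  B4:   IN={a@B2, d@B1, e@B3}   OUT={a@B2, c@B4, d@B1, e@B3}

Merge at B0 (entry node, so the boundary value {} is joined with the incoming edge(s)): IN[B0] = {} ⊔ OUT[B1] = {a@B0, d@B1}
Applying B0's transfer function to that IN value gives OUT[B0] (row B0 above).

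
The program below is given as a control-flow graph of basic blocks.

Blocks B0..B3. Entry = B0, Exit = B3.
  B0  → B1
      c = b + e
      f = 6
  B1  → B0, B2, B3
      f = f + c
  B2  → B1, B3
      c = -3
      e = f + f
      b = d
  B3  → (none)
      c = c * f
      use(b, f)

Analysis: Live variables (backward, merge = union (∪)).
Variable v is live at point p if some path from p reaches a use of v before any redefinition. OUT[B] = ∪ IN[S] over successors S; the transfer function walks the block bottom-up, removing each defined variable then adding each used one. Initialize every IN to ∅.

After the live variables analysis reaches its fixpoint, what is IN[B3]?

Answer: {b, c, f}

Derivation:
Fixpoint table:
  B0: | IN={b, d, e} | OUT={b, c, d, e, f}
  B1: | IN={b, c, d, e, f} | OUT={b, c, d, e, f}
  B2: | IN={d, f} | OUT={b, c, d, e, f}
  B3: | IN={b, c, f} | OUT={}

B3 is the boundary node: OUT[B3] = {}
Applying B3's transfer function to that OUT value gives IN[B3] (row B3 above).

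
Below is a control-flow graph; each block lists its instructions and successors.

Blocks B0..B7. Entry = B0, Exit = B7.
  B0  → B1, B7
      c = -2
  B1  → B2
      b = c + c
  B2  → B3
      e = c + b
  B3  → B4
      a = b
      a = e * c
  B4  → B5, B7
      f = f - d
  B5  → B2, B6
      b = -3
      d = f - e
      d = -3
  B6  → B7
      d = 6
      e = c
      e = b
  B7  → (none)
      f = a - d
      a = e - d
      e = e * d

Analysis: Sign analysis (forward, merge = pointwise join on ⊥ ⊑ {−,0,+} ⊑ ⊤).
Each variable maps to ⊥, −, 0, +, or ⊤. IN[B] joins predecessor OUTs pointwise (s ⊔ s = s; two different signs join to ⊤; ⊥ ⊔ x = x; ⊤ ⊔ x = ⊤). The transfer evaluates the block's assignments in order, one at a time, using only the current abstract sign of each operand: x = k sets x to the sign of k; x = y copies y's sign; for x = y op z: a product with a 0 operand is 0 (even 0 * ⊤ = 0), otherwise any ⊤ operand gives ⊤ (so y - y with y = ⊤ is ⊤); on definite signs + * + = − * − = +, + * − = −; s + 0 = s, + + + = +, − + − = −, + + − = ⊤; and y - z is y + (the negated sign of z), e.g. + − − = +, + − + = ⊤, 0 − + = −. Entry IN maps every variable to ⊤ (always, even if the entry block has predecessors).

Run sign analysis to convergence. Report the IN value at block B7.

Answer: {a: ⊤, b: ⊤, c: -, d: ⊤, e: ⊤, f: ⊤}

Trace:
Per-block solution:
  B0:  IN=(all ⊤)  OUT={c:-; rest ⊤}
  B1:  IN={c:-; rest ⊤}  OUT={b:-, c:-; rest ⊤}
  B2:  IN={b:-, c:-; rest ⊤}  OUT={b:-, c:-, e:-; rest ⊤}
  B3:  IN={b:-, c:-, e:-; rest ⊤}  OUT={a:+, b:-, c:-, e:-; rest ⊤}
  B4:  IN={a:+, b:-, c:-, e:-; rest ⊤}  OUT={a:+, b:-, c:-, e:-; rest ⊤}
  B5:  IN={a:+, b:-, c:-, e:-; rest ⊤}  OUT={a:+, b:-, c:-, d:-, e:-; rest ⊤}
  B6:  IN={a:+, b:-, c:-, d:-, e:-; rest ⊤}  OUT={a:+, b:-, c:-, d:+, e:-; rest ⊤}
  B7:  IN={c:-; rest ⊤}  OUT={c:-; rest ⊤}

Merge at B7: IN[B7] = OUT[B0] ⊔ OUT[B4] ⊔ OUT[B6] = {a: ⊤, b: ⊤, c: -, d: ⊤, e: ⊤, f: ⊤}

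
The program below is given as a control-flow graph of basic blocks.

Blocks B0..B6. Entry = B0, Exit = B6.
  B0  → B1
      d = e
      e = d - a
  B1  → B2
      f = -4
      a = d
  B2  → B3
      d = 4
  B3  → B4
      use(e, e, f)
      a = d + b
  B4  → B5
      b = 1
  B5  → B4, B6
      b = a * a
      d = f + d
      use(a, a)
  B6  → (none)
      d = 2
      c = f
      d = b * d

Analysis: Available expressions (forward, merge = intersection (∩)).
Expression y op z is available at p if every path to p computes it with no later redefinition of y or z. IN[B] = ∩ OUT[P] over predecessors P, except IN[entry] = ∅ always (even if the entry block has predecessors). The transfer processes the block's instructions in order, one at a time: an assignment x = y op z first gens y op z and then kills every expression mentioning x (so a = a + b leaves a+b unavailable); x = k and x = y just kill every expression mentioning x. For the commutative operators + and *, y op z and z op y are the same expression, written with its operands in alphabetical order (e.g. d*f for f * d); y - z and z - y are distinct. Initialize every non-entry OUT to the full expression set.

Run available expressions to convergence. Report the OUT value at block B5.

Converged values:
  B0:  IN={}  OUT={d-a}
  B1:  IN={d-a}  OUT={}
  B2:  IN={}  OUT={}
  B3:  IN={}  OUT={b+d}
  B4:  IN={}  OUT={}
  B5:  IN={}  OUT={a*a}
  B6:  IN={a*a}  OUT={a*a}

Merge at B5: IN[B5] = OUT[B4] = {}
Applying B5's transfer function to that IN value gives OUT[B5] (row B5 above).

Answer: {a*a}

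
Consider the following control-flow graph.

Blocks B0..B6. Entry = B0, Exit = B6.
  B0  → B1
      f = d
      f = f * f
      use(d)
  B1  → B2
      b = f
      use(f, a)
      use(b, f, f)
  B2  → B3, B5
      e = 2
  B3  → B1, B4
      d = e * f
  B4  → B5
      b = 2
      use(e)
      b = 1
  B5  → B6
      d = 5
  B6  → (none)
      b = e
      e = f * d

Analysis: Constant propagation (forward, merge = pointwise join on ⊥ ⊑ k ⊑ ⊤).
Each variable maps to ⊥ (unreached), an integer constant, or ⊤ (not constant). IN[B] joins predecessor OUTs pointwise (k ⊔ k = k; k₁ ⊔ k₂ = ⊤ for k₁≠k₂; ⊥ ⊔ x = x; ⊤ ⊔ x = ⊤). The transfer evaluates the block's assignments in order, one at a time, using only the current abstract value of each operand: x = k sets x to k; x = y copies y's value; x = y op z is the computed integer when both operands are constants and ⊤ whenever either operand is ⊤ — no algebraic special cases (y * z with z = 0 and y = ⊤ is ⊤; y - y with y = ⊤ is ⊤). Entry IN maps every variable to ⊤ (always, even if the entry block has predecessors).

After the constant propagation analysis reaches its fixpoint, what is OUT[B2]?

Fixpoint table:
  B0:  IN=(all ⊤)  OUT=(all ⊤)
  B1:  IN=(all ⊤)  OUT=(all ⊤)
  B2:  IN=(all ⊤)  OUT={e:2; rest ⊤}
  B3:  IN={e:2; rest ⊤}  OUT={e:2; rest ⊤}
  B4:  IN={e:2; rest ⊤}  OUT={b:1, e:2; rest ⊤}
  B5:  IN={e:2; rest ⊤}  OUT={d:5, e:2; rest ⊤}
  B6:  IN={d:5, e:2; rest ⊤}  OUT={b:2, d:5; rest ⊤}

Merge at B2: IN[B2] = OUT[B1] = {a: ⊤, b: ⊤, c: ⊤, d: ⊤, e: ⊤, f: ⊤}
Applying B2's transfer function to that IN value gives OUT[B2] (row B2 above).

Answer: {a: ⊤, b: ⊤, c: ⊤, d: ⊤, e: 2, f: ⊤}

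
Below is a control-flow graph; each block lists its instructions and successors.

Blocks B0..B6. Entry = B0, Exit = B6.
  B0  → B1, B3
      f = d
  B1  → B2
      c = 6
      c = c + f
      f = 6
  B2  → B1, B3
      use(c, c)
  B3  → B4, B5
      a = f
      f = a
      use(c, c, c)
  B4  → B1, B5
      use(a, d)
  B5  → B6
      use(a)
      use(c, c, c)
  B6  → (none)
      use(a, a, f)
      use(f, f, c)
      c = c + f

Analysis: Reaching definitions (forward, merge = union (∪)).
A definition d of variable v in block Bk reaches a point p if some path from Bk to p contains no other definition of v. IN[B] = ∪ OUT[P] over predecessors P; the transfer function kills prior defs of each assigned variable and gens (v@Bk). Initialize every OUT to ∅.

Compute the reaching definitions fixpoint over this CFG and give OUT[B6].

Per-block solution:
  B0: | IN={} | OUT={f@B0}
  B1: | IN={a@B3, c@B1, f@B0, f@B1, f@B3} | OUT={a@B3, c@B1, f@B1}
  B2: | IN={a@B3, c@B1, f@B1} | OUT={a@B3, c@B1, f@B1}
  B3: | IN={a@B3, c@B1, f@B0, f@B1} | OUT={a@B3, c@B1, f@B3}
  B4: | IN={a@B3, c@B1, f@B3} | OUT={a@B3, c@B1, f@B3}
  B5: | IN={a@B3, c@B1, f@B3} | OUT={a@B3, c@B1, f@B3}
  B6: | IN={a@B3, c@B1, f@B3} | OUT={a@B3, c@B6, f@B3}

Merge at B6: IN[B6] = OUT[B5] = {a@B3, c@B1, f@B3}
Applying B6's transfer function to that IN value gives OUT[B6] (row B6 above).

Answer: {a@B3, c@B6, f@B3}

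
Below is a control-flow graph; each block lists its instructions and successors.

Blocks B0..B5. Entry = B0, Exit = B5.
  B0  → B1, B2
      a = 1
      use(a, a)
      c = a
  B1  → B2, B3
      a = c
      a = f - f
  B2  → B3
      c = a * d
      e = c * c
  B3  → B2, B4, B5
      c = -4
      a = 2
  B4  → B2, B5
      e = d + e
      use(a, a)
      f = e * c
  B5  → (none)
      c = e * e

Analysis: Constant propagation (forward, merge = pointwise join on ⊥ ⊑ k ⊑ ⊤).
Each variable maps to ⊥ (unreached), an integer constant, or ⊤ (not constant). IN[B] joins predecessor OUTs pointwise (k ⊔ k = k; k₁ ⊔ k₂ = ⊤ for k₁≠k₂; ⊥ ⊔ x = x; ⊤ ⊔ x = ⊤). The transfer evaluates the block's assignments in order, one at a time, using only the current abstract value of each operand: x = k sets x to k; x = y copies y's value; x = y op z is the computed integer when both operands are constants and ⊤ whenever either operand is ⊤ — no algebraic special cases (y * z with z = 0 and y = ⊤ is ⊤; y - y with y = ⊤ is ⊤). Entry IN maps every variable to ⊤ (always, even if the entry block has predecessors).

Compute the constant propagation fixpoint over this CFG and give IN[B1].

Answer: {a: 1, b: ⊤, c: 1, d: ⊤, e: ⊤, f: ⊤}

Derivation:
Per-block solution:
  B0:   IN=(all ⊤)   OUT={a:1, c:1; rest ⊤}
  B1:   IN={a:1, c:1; rest ⊤}   OUT={c:1; rest ⊤}
  B2:   IN=(all ⊤)   OUT=(all ⊤)
  B3:   IN=(all ⊤)   OUT={a:2, c:-4; rest ⊤}
  B4:   IN={a:2, c:-4; rest ⊤}   OUT={a:2, c:-4; rest ⊤}
  B5:   IN={a:2, c:-4; rest ⊤}   OUT={a:2; rest ⊤}

Merge at B1: IN[B1] = OUT[B0] = {a: 1, b: ⊤, c: 1, d: ⊤, e: ⊤, f: ⊤}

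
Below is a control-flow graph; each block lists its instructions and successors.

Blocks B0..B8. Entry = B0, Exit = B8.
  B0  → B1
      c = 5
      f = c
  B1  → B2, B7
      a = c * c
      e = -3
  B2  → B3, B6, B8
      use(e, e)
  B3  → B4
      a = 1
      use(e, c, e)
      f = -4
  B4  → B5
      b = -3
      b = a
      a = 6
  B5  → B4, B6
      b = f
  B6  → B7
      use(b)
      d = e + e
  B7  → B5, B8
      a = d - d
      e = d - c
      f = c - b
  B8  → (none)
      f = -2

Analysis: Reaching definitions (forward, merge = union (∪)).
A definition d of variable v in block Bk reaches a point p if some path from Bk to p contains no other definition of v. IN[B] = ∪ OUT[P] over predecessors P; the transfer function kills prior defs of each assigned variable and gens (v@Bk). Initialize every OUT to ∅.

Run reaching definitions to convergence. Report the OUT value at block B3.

Per-block solution:
  B0:  IN={}  OUT={c@B0, f@B0}
  B1:  IN={c@B0, f@B0}  OUT={a@B1, c@B0, e@B1, f@B0}
  B2:  IN={a@B1, c@B0, e@B1, f@B0}  OUT={a@B1, c@B0, e@B1, f@B0}
  B3:  IN={a@B1, c@B0, e@B1, f@B0}  OUT={a@B3, c@B0, e@B1, f@B3}
  B4:  IN={a@B3, a@B4, a@B7, b@B5, c@B0, d@B6, e@B1, e@B7, f@B3, f@B7}  OUT={a@B4, b@B4, c@B0, d@B6, e@B1, e@B7, f@B3, f@B7}
  B5:  IN={a@B4, a@B7, b@B4, b@B5, c@B0, d@B6, e@B1, e@B7, f@B3, f@B7}  OUT={a@B4, a@B7, b@B5, c@B0, d@B6, e@B1, e@B7, f@B3, f@B7}
  B6:  IN={a@B1, a@B4, a@B7, b@B5, c@B0, d@B6, e@B1, e@B7, f@B0, f@B3, f@B7}  OUT={a@B1, a@B4, a@B7, b@B5, c@B0, d@B6, e@B1, e@B7, f@B0, f@B3, f@B7}
  B7:  IN={a@B1, a@B4, a@B7, b@B5, c@B0, d@B6, e@B1, e@B7, f@B0, f@B3, f@B7}  OUT={a@B7, b@B5, c@B0, d@B6, e@B7, f@B7}
  B8:  IN={a@B1, a@B7, b@B5, c@B0, d@B6, e@B1, e@B7, f@B0, f@B7}  OUT={a@B1, a@B7, b@B5, c@B0, d@B6, e@B1, e@B7, f@B8}

Merge at B3: IN[B3] = OUT[B2] = {a@B1, c@B0, e@B1, f@B0}
Applying B3's transfer function to that IN value gives OUT[B3] (row B3 above).

Answer: {a@B3, c@B0, e@B1, f@B3}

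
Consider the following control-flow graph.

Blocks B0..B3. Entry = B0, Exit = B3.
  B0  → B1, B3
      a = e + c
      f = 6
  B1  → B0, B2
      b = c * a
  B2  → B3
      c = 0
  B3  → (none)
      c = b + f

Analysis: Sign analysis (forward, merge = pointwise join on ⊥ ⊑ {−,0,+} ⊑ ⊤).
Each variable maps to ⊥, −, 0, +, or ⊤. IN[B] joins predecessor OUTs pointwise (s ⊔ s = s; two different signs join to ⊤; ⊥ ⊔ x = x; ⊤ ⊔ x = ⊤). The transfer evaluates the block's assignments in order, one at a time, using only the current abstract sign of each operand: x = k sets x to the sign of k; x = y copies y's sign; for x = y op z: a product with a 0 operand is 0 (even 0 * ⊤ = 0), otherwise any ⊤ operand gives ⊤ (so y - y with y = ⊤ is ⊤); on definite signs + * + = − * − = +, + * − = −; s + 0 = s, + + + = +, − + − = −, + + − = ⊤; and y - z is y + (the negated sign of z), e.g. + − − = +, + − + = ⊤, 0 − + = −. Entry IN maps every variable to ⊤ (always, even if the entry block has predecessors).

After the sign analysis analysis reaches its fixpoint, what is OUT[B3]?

Converged values:
  B0:  IN=(all ⊤)  OUT={f:+; rest ⊤}
  B1:  IN={f:+; rest ⊤}  OUT={f:+; rest ⊤}
  B2:  IN={f:+; rest ⊤}  OUT={c:0, f:+; rest ⊤}
  B3:  IN={f:+; rest ⊤}  OUT={f:+; rest ⊤}

Merge at B3: IN[B3] = OUT[B0] ⊔ OUT[B2] = {a: ⊤, b: ⊤, c: ⊤, d: ⊤, e: ⊤, f: +}
Applying B3's transfer function to that IN value gives OUT[B3] (row B3 above).

Answer: {a: ⊤, b: ⊤, c: ⊤, d: ⊤, e: ⊤, f: +}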